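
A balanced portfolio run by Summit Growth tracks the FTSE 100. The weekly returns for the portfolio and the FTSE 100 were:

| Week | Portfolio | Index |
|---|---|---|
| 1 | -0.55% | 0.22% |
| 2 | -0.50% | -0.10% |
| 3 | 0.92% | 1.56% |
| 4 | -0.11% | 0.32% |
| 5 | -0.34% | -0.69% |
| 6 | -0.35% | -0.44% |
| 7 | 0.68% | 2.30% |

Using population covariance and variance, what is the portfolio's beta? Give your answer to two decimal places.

0.48

r̄p = -0.0357%,  r̄m = 0.4529%
Cov = Σ(rp − r̄p)(rm − r̄m) / 7 = 0.4850
Var(rm) = Σ(rm − r̄m)² / 7 = 1.0169
β = Cov / Var = 0.4850 / 1.0169 = 0.4769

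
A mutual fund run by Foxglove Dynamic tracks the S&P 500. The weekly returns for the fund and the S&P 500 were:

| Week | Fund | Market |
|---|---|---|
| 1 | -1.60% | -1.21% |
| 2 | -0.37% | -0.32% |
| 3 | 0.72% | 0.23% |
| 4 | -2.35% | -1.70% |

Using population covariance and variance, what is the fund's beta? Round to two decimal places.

r̄p = -0.9000%,  r̄m = -0.7500%
Cov = Σ(rp − r̄p)(rm − r̄m) / 4 = 0.8788
Var(rm) = Σ(rm − r̄m)² / 4 = 0.5649
β = Cov / Var = 0.8788 / 0.5649 = 1.5557

1.56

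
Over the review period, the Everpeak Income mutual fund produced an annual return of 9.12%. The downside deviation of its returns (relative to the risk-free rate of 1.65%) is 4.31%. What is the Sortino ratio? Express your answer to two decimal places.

Sortino = (Rp − Rf) / σd = (9.12% − 1.65%) / 4.31% = 7.47% / 4.31% = 1.7332

1.73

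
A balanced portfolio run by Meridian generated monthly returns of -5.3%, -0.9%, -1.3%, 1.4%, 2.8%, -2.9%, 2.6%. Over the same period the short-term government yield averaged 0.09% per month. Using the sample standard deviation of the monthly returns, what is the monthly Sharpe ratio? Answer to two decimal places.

Mean return r̄ = -3.60 / 7 = -0.5143%
Sample std dev = √[53.7086 / 6] = 2.9919%
Sharpe = (r̄ − rf) / σ = (-0.5143 − 0.09) / 2.9919 = -0.6043 / 2.9919 = -0.2020

-0.20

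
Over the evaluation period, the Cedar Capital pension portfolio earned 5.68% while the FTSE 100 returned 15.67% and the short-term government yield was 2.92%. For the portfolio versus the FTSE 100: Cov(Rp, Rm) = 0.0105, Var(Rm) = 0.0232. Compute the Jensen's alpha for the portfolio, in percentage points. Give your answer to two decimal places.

β = Cov / Var = 0.0105 / 0.0232 = 0.4526
E[R] = Rf + β(Rm − Rf) = 2.92% + 0.4526 × (15.67% − 2.92%) = 8.6907%
α = Rp − E[R] = 5.68% − 8.6907% = -3.0107

-3.01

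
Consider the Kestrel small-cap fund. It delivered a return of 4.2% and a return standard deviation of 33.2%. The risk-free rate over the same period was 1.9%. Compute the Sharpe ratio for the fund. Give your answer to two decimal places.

Sharpe = (Rp − Rf) / σp = (4.2% − 1.9%) / 33.2% = 2.30% / 33.2% = 0.0693

0.07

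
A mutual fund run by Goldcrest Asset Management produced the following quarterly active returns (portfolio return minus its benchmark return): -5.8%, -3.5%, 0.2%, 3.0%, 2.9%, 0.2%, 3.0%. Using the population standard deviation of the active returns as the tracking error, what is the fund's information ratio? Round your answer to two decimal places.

0.00

r̄ = (-5.8 − 3.5 + 0.2 + 3 + 2.9 + 0.2 + 3) / 7 = 0.00 / 7 = 0.0000%
Population σ = √[Σ(r − r̄)² / 7] = √[72.3800 / 7] = √10.3400 = 3.2156%
IR = r̄ / tracking error = 0.0000 / 3.2156 = 0.0000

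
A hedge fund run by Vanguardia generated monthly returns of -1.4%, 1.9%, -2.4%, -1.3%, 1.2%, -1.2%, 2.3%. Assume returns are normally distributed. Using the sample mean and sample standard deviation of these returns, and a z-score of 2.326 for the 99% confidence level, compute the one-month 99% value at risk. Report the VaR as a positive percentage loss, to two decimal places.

4.49

μ = (-1.4 + 1.9 − 2.4 − 1.3 + 1.2 − 1.2 + 2.3) / 7 = -0.90 / 7 = -0.1286%
Σ(r − μ)² = (-1.4 − (-0.1286))² + (1.9 − (-0.1286))² + … = 21.0743
σ = √[21.0743 / 6] = 1.8741%
VaR = −(μ − z·σ) = −(-0.1286 − 2.326 × 1.8741) = −(-4.4878) = 4.4878%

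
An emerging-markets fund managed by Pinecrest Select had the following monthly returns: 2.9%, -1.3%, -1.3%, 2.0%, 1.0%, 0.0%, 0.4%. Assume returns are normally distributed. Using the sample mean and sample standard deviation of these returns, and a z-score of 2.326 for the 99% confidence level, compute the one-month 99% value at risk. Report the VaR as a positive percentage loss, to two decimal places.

3.15

r̄ = (2.9 − 1.3 − 1.3 + 2 + 1 + 0 + 0.4) / 7 = 3.70 / 7 = 0.5286%
Sample σ = √[Σ(r − r̄)² / 6] = √[14.9943 / 6] = √2.4991 = 1.5809%
VaR = −(r̄ − z·σ) = −(0.5286 − 2.326 × 1.5809) = −(-3.1486) = 3.1486%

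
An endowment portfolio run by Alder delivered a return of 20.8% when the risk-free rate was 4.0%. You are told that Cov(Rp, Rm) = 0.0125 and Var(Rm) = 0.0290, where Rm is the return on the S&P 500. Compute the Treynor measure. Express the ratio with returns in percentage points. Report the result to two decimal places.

38.98

β = Cov / Var = 0.0125 / 0.0290 = 0.4310
Treynor = (Rp − Rf) / β = (20.8% − 4.0%) / 0.4310 = 16.80 / 0.4310 = 38.9791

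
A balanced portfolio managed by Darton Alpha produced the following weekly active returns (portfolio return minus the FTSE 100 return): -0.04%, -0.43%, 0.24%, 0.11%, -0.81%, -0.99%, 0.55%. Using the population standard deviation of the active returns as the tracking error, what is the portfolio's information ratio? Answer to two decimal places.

-0.37

r̄ = (-0.04 − 0.43 + 0.24 + 0.11 − 0.81 − 0.99 + 0.55) / 7 = -0.1957%
Population std dev = √[1.9268 / 7] = 0.5246%
IR = r̄ / tracking error = -0.1957 / 0.5246 = -0.3730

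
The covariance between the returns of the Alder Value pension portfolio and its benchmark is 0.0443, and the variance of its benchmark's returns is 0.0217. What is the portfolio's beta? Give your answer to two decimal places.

2.04

β = Cov(Rp, Rm) / Var(Rm) = 0.0443 / 0.0217 = 2.0415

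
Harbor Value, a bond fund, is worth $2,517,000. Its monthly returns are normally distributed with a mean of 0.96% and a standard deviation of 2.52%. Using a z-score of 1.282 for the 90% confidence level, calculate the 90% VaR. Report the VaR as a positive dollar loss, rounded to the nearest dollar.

$57,152

Return at the 90% tail: μ − z·σ = 0.96% − 1.282 × 2.52% = 0.96 − 3.23064 = -2.27064%
VaR = −(-2.27064%) × $2,517,000 = 2.27064% × $2,517,000 = $57,152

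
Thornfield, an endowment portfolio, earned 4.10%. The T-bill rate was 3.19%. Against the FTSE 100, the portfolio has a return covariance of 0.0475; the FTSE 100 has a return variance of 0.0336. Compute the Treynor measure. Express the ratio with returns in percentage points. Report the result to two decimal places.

β = Cov / Var = 0.0475 / 0.0336 = 1.4137
Treynor = (Rp − Rf) / β = (4.10% − 3.19%) / 1.4137 = 0.91 / 1.4137 = 0.6437

0.64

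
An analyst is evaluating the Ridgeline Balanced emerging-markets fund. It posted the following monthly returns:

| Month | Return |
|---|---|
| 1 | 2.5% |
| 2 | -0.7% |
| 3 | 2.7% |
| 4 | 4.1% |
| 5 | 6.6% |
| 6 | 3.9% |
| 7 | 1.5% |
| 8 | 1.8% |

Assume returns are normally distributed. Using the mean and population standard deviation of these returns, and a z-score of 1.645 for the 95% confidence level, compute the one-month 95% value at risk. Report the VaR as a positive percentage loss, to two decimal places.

r̄ = (2.5 − 0.7 + 2.7 + 4.1 + 6.6 + 3.9 + 1.5 + 1.8) / 8 = 2.8000%
Σ(r − r̄)² = 32.3800; population σ = √(32.3800/8) = 2.0118%
VaR = −(r̄ − z·σ) = −(2.8000 − 1.645 × 2.0118) = −(-0.5094) = 0.5094%

0.51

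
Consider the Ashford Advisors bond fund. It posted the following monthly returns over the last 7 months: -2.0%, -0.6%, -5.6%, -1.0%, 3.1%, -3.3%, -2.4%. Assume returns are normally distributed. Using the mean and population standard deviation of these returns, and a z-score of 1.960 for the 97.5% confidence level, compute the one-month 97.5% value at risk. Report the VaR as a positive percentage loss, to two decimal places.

6.55

r̄ = (-2 − 0.6 − 5.6 − 1 + 3.1 − 3.3 − 2.4) / 7 = -1.6857%
Σ(r − r̄)² = (-2 − (-1.6857))² + (-0.6 − (-1.6857))² + … = 43.0886
σ = √[43.0886 / 7] = 2.4810%
VaR = −(r̄ − z·σ) = −(-1.6857 − 1.960 × 2.4810) = −(-6.5485) = 6.5485%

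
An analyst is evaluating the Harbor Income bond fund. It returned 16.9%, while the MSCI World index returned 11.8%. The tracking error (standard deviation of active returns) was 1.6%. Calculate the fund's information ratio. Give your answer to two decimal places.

IR = (Rp − Rb) / TE = (16.9% − 11.8%) / 1.6% = 5.10% / 1.6% = 3.1875

3.19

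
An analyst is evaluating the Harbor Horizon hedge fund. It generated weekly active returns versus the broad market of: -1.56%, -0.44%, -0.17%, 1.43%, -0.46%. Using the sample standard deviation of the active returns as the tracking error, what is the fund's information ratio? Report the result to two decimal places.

-0.22

μ = (-1.56 − 0.44 − 0.17 + 1.43 − 0.46) / 5 = -0.2400%
Σ(r − μ)² = 4.6246; sample σ = √(4.6246/4) = 1.0752%
IR = μ / tracking error = -0.2400 / 1.0752 = -0.2232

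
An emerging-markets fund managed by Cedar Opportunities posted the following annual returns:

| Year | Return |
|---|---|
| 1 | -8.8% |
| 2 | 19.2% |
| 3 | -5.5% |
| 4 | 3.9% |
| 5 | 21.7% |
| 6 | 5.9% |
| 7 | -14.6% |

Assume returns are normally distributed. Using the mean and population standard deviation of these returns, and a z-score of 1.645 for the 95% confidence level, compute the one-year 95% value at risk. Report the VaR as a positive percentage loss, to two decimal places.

17.90

Mean return r̄ = 21.80 / 7 = 3.1143%
Population σ = √[Σ(r − r̄)² / 7] = √[1142.5086 / 7] = √163.2155 = 12.7756%
VaR = −(r̄ − z·σ) = −(3.1143 − 1.645 × 12.7756) = −(-17.9016) = 17.9016%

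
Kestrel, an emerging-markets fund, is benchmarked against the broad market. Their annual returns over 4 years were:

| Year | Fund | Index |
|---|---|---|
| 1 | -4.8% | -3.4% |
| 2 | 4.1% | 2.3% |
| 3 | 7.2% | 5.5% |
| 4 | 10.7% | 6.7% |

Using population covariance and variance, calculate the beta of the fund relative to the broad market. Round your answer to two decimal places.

r̄p = 4.3000%,  r̄m = 2.7750%
Cov = Σ(rp − r̄p)(rm − r̄m) / 4 = 22.3275
Var(rm) = Σ(rm − r̄m)² / 4 = 15.2969
β = Cov / Var = 22.3275 / 15.2969 = 1.4596

1.46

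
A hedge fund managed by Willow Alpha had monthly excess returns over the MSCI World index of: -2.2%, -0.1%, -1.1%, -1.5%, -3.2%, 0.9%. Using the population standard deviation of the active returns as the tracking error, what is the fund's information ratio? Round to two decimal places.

μ = (-2.2 − 0.1 − 1.1 − 1.5 − 3.2 + 0.9) / 6 = -1.2000%
Population std dev = √[10.7200 / 6] = 1.3367%
IR = μ / tracking error = -1.2000 / 1.3367 = -0.8977

-0.90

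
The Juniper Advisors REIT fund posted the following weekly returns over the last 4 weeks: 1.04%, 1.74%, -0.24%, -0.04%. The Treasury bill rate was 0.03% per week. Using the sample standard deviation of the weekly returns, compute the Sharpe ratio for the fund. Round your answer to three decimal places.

0.638

μ = (1.04 + 1.74 − 0.24 − 0.04) / 4 = 0.6250%
Sample std dev = √[2.6059 / 3] = 0.9320%
Sharpe = (μ − rf) / σ = (0.6250 − 0.03) / 0.9320 = 0.5950 / 0.9320 = 0.6384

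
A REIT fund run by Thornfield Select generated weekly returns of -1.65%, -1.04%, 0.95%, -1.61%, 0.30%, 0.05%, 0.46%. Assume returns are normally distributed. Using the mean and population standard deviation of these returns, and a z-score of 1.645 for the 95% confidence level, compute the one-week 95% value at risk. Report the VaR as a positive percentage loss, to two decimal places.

1.97

r̄ = (-1.65 − 1.04 + 0.95 − 1.61 + 0.3 + 0.05 + 0.46) / 7 = -2.540 / 7 = -0.3629%
Population std dev = √[6.6811 / 7] = 0.9770%
VaR = −(r̄ − z·σ) = −(-0.3629 − 1.645 × 0.9770) = −(-1.9701) = 1.9701%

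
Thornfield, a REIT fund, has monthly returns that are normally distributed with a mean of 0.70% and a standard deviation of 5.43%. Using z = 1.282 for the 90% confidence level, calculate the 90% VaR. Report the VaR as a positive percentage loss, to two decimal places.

VaR (as % loss) = −(μ − z·σ) = −(0.70% − 1.282 × 5.43%) = −(-6.26126%) = 6.26126%

6.26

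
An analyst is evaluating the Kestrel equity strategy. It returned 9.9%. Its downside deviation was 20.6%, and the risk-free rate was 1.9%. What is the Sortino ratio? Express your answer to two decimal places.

0.39

Sortino = (Rp − Rf) / σd = (9.9% − 1.9%) / 20.6% = 8.00% / 20.6% = 0.3883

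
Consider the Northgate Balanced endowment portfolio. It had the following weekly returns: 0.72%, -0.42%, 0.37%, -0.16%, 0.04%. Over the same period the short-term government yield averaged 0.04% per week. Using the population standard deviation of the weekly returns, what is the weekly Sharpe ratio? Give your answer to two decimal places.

r̄ = (0.72 − 0.42 + 0.37 − 0.16 + 0.04) / 5 = 0.1100%
Σ(r − r̄)² = (0.72 − 0.1100)² + (-0.42 − 0.1100)² + (0.37 − 0.1100)² + … = 0.7984
σ = √[0.7984 / 5] = 0.3996%
Sharpe = (r̄ − rf) / σ = (0.1100 − 0.04) / 0.3996 = 0.0700 / 0.3996 = 0.1752

0.18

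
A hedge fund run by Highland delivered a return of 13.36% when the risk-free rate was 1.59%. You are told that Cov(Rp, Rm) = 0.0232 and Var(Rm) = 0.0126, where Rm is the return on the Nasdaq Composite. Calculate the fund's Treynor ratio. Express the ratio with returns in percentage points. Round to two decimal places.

β = Cov / Var = 0.0232 / 0.0126 = 1.8413
Treynor = (Rp − Rf) / β = (13.36% − 1.59%) / 1.8413 = 11.77 / 1.8413 = 6.3922

6.39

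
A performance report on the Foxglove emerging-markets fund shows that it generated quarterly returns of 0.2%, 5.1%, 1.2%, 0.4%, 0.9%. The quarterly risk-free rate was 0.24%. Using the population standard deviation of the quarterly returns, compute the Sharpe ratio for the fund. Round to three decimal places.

0.731

Mean return μ = 7.80 / 5 = 1.5600%
Population σ = √[Σ(r − μ)² / 5] = √[16.2920 / 5] = √3.2584 = 1.8051%
Sharpe = (μ − rf) / σ = (1.5600 − 0.24) / 1.8051 = 1.3200 / 1.8051 = 0.7313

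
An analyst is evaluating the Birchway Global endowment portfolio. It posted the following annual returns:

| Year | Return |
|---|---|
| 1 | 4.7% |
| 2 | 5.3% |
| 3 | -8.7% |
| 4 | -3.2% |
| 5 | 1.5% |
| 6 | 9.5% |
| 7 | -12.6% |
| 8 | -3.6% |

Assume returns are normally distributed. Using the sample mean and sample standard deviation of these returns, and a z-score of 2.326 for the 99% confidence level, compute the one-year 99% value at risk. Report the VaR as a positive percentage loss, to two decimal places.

18.34

Mean return r̄ = -7.10 / 8 = -0.8875%
Σ(r − r̄)² = 394.0288; sample σ = √(394.0288/7) = 7.5027%
VaR = −(r̄ − z·σ) = −(-0.8875 − 2.326 × 7.5027) = −(-18.3388) = 18.3388%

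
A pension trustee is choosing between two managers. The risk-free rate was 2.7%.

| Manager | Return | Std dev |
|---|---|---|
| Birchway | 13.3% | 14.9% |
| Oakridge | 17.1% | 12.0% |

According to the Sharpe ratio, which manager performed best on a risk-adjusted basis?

Birchway: Sharpe ratio = (13.3% − 2.7%) / 14.9% = 0.711
Oakridge: Sharpe ratio = (17.1% − 2.7%) / 12.0% = 1.200
Highest: Oakridge (1.200).

Oakridge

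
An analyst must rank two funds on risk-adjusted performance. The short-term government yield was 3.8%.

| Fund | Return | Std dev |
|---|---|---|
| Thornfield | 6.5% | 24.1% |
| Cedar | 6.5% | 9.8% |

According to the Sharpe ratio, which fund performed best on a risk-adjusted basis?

Cedar

Thornfield: Sharpe ratio = (6.5% − 3.8%) / 24.1% = 0.112
Cedar: Sharpe ratio = (6.5% − 3.8%) / 9.8% = 0.276
Highest: Cedar (0.276).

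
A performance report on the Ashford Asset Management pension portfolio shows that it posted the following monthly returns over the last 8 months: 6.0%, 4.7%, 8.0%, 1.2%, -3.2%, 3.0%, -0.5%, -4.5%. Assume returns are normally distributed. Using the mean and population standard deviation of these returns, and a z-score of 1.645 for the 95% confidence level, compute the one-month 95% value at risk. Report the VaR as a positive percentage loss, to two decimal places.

4.95

r̄ = (6 + 4.7 + 8 + 1.2 − 3.2 + 3 − 0.5 − 4.5) / 8 = 1.8375%
Population σ = √[Σ(r − r̄)² / 8] = √[136.2588 / 8] = √17.0324 = 4.1270%
VaR = −(r̄ − z·σ) = −(1.8375 − 1.645 × 4.1270) = −(-4.9514) = 4.9514%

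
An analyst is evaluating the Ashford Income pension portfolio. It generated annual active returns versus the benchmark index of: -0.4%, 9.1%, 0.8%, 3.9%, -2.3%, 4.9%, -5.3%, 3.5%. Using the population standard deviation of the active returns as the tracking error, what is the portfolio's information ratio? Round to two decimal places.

0.42

μ = (-0.4 + 9.1 + 0.8 + 3.9 − 2.3 + 4.9 − 5.3 + 3.5) / 8 = 14.20 / 8 = 1.7750%
Σ(r − μ)² = (-0.4 − 1.7750)² + (9.1 − 1.7750)² + … = 143.2550
σ = √[143.2550 / 8] = 4.2317%
IR = μ / tracking error = 1.7750 / 4.2317 = 0.4195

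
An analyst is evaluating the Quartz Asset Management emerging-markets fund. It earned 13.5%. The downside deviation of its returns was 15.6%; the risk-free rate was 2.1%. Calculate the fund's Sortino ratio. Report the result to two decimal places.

0.73

Sortino = (Rp − Rf) / σd = (13.5% − 2.1%) / 15.6% = 11.40% / 15.6% = 0.7308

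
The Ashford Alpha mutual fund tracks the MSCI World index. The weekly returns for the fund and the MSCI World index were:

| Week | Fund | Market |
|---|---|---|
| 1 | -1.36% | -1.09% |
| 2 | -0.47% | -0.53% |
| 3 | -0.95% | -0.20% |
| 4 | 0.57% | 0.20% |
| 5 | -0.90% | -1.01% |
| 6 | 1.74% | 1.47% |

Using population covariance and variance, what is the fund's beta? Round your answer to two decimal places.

r̄p = -0.2283%,  r̄m = -0.1933%
Cov = Σ(rp − r̄p)(rm − r̄m) / 6 = 0.8729
Var(rm) = Σ(rm − r̄m)² / 6 = 0.7510
β = Cov / Var = 0.8729 / 0.7510 = 1.1623

1.16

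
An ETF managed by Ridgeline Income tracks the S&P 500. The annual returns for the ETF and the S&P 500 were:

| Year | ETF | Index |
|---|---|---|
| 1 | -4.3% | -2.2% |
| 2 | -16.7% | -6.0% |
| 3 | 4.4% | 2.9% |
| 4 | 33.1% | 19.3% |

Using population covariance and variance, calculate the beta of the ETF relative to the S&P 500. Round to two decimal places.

r̄p = 4.1250%,  r̄m = 3.5000%
Cov = Σ(rp − r̄p)(rm − r̄m) / 4 = 175.8750
Var(rm) = Σ(rm − r̄m)² / 4 = 93.1850
β = Cov / Var = 175.8750 / 93.1850 = 1.8874

1.89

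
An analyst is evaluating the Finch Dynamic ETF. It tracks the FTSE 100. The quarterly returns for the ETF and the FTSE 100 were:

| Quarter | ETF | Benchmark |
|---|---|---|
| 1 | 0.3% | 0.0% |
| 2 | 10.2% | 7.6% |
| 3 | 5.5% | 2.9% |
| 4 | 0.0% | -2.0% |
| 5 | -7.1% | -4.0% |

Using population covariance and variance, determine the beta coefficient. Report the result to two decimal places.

1.39

r̄p = 1.7800%,  r̄m = 0.9000%
Cov = Σ(rp − r̄p)(rm − r̄m) / 5 = 22.7720
Var(rm) = Σ(rm − r̄m)² / 5 = 16.4240
β = Cov / Var = 22.7720 / 16.4240 = 1.3865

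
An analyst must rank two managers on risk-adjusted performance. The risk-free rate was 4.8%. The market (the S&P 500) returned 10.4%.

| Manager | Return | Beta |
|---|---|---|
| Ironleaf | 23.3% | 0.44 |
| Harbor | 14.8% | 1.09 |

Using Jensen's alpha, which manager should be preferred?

Ironleaf: α = 23.3% − [4.8% + 0.44 × (10.4% − 4.8%)] = 16.036
Harbor: α = 14.8% − [4.8% + 1.09 × (10.4% − 4.8%)] = 3.896
Highest: Ironleaf (16.036).

Ironleaf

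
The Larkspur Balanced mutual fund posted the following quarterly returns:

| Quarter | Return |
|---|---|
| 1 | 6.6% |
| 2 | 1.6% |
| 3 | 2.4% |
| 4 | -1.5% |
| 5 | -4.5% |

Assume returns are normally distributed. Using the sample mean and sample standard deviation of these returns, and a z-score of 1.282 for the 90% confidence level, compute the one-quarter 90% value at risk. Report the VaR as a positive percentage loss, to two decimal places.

Mean return r̄ = 4.60 / 5 = 0.9200%
Σ(r − r̄)² = (6.6 − 0.9200)² + (1.6 − 0.9200)² + (2.4 − 0.9200)² + … = 70.1480
σ = √[70.1480 / 4] = 4.1877%
VaR = −(r̄ − z·σ) = −(0.9200 − 1.282 × 4.1877) = −(-4.4486) = 4.4486%

4.45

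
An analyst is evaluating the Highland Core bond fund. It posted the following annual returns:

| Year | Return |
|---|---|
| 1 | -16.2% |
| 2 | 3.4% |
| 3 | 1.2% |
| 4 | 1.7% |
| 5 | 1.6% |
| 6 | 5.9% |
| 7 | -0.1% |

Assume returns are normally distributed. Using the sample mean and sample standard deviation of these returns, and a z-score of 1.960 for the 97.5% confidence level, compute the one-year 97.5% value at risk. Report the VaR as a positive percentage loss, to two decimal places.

Mean return μ = -2.50 / 7 = -0.3571%
Sample σ = √[Σ(r − μ)² / 6] = √[314.8171 / 6] = √52.4695 = 7.2436%
VaR = −(μ − z·σ) = −(-0.3571 − 1.960 × 7.2436) = −(-14.5546) = 14.5546%

14.55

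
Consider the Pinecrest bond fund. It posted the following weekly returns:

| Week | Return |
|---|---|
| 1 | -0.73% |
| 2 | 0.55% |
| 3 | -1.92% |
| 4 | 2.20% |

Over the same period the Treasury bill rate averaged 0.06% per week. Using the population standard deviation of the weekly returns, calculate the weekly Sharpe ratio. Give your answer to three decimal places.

-0.023

Mean return r̄ = 0.100 / 4 = 0.0250%
Σ(r − r̄)² = (-0.73 − 0.0250)² + (0.55 − 0.0250)² + … = 9.3593
population σ = √(9.3593 / 4) = √2.3398 = 1.5296%
Sharpe = (r̄ − rf) / σ = (0.0250 − 0.06) / 1.5296 = -0.0350 / 1.5296 = -0.0229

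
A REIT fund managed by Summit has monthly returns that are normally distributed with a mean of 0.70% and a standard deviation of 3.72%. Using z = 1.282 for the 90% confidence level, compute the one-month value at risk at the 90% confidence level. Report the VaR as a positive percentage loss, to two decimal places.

VaR (as % loss) = −(μ − z·σ) = −(0.70% − 1.282 × 3.72%) = −(-4.06904%) = 4.06904%

4.07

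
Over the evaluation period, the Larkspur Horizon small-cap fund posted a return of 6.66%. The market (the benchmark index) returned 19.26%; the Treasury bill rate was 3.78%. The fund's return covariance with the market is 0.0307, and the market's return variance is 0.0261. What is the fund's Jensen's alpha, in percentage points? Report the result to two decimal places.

β = Cov / Var = 0.0307 / 0.0261 = 1.1762
E[R] = Rf + β(Rm − Rf) = 3.78% + 1.1762 × (19.26% − 3.78%) = 21.9876%
α = Rp − E[R] = 6.66% − 21.9876% = -15.3276

-15.33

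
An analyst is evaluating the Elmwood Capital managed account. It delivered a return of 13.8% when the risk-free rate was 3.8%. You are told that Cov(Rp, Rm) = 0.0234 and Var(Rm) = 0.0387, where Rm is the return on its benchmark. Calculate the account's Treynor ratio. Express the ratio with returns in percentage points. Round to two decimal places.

β = Cov / Var = 0.0234 / 0.0387 = 0.6047
Treynor = (Rp − Rf) / β = (13.8% − 3.8%) / 0.6047 = 10.00 / 0.6047 = 16.5371

16.54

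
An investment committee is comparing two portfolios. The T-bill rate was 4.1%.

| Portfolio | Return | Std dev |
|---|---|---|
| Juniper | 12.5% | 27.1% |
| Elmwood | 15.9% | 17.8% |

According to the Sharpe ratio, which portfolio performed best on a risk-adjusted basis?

Juniper: Sharpe ratio = (12.5% − 4.1%) / 27.1% = 0.310
Elmwood: Sharpe ratio = (15.9% − 4.1%) / 17.8% = 0.663
Highest: Elmwood (0.663).

Elmwood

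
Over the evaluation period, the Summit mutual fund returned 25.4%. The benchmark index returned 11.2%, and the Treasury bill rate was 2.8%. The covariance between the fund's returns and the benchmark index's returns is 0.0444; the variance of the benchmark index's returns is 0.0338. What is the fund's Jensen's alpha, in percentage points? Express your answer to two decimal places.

β = Cov / Var = 0.0444 / 0.0338 = 1.3136
E[R] = Rf + β(Rm − Rf) = 2.8% + 1.3136 × (11.2% − 2.8%) = 13.8342%
α = Rp − E[R] = 25.4% − 13.8342% = 11.5658

11.57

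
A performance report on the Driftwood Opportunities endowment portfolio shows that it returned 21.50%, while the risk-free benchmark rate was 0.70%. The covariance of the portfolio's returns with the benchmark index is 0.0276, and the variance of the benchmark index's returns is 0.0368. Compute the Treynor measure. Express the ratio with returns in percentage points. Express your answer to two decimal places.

27.73

β = Cov / Var = 0.0276 / 0.0368 = 0.7500
Treynor = (Rp − Rf) / β = (21.50% − 0.70%) / 0.7500 = 20.80 / 0.7500 = 27.7333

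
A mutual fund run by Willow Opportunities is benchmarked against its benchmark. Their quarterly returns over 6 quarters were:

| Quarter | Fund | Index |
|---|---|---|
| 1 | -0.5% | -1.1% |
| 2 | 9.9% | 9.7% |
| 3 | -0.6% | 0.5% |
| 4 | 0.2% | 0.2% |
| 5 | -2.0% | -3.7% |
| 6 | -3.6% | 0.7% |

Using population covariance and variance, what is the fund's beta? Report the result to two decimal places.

r̄p = 0.5667%,  r̄m = 1.0500%
Cov = Σ(rp − r̄p)(rm − r̄m) / 6 = 16.2717
Var(rm) = Σ(rm − r̄m)² / 6 = 17.1925
β = Cov / Var = 16.2717 / 17.1925 = 0.9464

0.95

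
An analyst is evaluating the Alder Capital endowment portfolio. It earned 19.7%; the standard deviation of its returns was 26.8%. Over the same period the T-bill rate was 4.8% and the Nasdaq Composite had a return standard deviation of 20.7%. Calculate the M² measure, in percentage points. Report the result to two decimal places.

Sharpe = (Rp − Rf) / σp = (19.7% − 4.8%) / 26.8% = 0.5560
M² = Rf + Sharpe × σm = 4.8% + 0.5560 × 20.7% = 16.3092%

16.31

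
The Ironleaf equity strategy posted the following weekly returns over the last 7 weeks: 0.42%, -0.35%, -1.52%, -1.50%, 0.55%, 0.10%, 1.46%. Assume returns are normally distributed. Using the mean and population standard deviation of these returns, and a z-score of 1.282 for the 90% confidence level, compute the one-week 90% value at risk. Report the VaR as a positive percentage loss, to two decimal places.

r̄ = (0.42 − 0.35 − 1.52 − 1.5 + 0.55 + 0.1 + 1.46) / 7 = -0.840 / 7 = -0.1200%
Population σ = √[Σ(r − r̄)² / 7] = √[7.2026 / 7] = √1.0289 = 1.0143%
VaR = −(r̄ − z·σ) = −(-0.1200 − 1.282 × 1.0143) = −(-1.4203) = 1.4203%

1.42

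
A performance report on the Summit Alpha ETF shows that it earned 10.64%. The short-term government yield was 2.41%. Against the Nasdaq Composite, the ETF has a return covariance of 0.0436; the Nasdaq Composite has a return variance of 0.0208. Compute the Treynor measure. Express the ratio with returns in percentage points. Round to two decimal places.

3.93

β = Cov / Var = 0.0436 / 0.0208 = 2.0962
Treynor = (Rp − Rf) / β = (10.64% − 2.41%) / 2.0962 = 8.23 / 2.0962 = 3.9262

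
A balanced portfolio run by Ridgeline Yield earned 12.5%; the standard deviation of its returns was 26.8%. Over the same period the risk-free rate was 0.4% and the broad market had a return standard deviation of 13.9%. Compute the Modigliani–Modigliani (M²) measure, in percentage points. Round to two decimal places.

6.68

Sharpe = (Rp − Rf) / σp = (12.5% − 0.4%) / 26.8% = 0.4515
M² = Rf + Sharpe × σm = 0.4% + 0.4515 × 13.9% = 6.6759%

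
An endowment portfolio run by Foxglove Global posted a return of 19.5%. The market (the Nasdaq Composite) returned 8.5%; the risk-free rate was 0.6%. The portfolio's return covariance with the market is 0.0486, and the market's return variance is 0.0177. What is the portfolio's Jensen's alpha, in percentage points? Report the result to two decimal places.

-2.79

β = Cov / Var = 0.0486 / 0.0177 = 2.7458
E[R] = Rf + β(Rm − Rf) = 0.6% + 2.7458 × (8.5% − 0.6%) = 22.2918%
α = Rp − E[R] = 19.5% − 22.2918% = -2.7918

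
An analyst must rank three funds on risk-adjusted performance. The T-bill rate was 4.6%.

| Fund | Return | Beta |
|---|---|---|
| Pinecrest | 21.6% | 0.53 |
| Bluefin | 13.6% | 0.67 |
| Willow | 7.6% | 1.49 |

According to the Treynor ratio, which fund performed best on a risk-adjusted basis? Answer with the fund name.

Pinecrest: Treynor = (21.6% − 4.6%) / 0.53 = 32.075
Bluefin: Treynor = (13.6% − 4.6%) / 0.67 = 13.433
Willow: Treynor = (7.6% − 4.6%) / 1.49 = 2.013
Highest: Pinecrest (32.075).

Pinecrest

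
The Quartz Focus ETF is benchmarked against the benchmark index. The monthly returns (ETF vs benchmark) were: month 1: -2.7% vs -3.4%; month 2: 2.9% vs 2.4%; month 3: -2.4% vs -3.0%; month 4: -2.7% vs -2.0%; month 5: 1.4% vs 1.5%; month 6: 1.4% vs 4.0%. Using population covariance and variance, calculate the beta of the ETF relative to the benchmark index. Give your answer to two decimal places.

r̄p = -0.3500%,  r̄m = -0.0833%
Cov = Σ(rp − r̄p)(rm − r̄m) / 6 = 6.0442
Var(rm) = Σ(rm − r̄m)² / 6 = 8.0881
β = Cov / Var = 6.0442 / 8.0881 = 0.7473

0.75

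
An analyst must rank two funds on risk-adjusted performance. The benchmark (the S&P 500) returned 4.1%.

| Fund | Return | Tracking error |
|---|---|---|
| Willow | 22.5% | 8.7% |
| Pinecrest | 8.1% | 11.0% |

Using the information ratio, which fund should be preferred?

Willow: IR = (22.5% − 4.1%) / 8.7% = 2.115
Pinecrest: IR = (8.1% − 4.1%) / 11.0% = 0.364
Highest: Willow (2.115).

Willow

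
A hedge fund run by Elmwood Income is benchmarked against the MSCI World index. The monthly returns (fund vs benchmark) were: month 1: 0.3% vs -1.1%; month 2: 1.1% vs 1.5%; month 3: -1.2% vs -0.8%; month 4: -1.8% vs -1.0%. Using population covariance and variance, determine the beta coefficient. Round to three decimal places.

0.764

r̄p = -0.4000%,  r̄m = -0.3500%
Cov = Σ(rp − r̄p)(rm − r̄m) / 4 = 0.8800
Var(rm) = Σ(rm − r̄m)² / 4 = 1.1525
β = Cov / Var = 0.8800 / 1.1525 = 0.7636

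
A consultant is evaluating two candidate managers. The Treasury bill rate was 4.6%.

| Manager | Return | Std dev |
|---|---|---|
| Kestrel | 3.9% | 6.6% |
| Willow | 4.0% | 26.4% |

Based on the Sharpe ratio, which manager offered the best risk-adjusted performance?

Kestrel: Sharpe ratio = (3.9% − 4.6%) / 6.6% = -0.106
Willow: Sharpe ratio = (4.0% − 4.6%) / 26.4% = -0.023
Highest: Willow (-0.023).

Willow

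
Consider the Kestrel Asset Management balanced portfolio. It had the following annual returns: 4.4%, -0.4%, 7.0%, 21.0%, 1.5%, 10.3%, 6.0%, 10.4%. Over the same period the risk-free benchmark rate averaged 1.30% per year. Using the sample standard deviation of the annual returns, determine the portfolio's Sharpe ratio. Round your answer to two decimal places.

r̄ = (4.4 − 0.4 + 7 + 21 + 1.5 + 10.3 + 6 + 10.4) / 8 = 60.20 / 8 = 7.5250%
Σ(r − r̄)² = (4.4 − 7.5250)² + (-0.4 − 7.5250)² + … = 309.0150
σ = √[309.0150 / 7] = 6.6442%
Sharpe = (r̄ − rf) / σ = (7.5250 − 1.3) / 6.6442 = 6.2250 / 6.6442 = 0.9369

0.94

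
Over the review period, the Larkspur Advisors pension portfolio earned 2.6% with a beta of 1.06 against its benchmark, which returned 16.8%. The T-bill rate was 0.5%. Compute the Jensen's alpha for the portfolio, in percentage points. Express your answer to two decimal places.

-15.18

CAPM expected return = Rf + β(Rm − Rf) = 0.5% + 1.06 × (16.8% − 0.5%) = 0.5 + 1.06 × 16.30 = 17.7780%
Jensen's α = Rp − E[R] = 2.6% − 17.7780% = -15.1780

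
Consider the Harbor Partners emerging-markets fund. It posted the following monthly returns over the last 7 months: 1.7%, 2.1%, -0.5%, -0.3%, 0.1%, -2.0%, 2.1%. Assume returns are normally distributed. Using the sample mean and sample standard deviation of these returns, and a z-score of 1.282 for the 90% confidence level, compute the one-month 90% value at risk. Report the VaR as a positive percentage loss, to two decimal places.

μ = (1.7 + 2.1 − 0.5 − 0.3 + 0.1 − 2 + 2.1) / 7 = 3.20 / 7 = 0.4571%
Σ(r − μ)² = 14.5971; sample σ = √(14.5971/6) = 1.5598%
VaR = −(μ − z·σ) = −(0.4571 − 1.282 × 1.5598) = −(-1.5426) = 1.5426%

1.54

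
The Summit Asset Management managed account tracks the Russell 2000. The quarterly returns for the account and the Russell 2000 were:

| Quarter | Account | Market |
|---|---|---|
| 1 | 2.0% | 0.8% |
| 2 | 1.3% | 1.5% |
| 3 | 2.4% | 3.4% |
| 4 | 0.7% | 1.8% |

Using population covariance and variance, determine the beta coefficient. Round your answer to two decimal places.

0.27

r̄p = 1.6000%,  r̄m = 1.8750%
Cov = Σ(rp − r̄p)(rm − r̄m) / 4 = 0.2425
Var(rm) = Σ(rm − r̄m)² / 4 = 0.9069
β = Cov / Var = 0.2425 / 0.9069 = 0.2674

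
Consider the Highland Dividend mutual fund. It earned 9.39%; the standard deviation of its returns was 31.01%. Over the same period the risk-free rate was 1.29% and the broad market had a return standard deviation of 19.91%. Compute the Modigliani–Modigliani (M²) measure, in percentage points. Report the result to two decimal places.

Sharpe = (Rp − Rf) / σp = (9.39% − 1.29%) / 31.01% = 0.2612
M² = Rf + Sharpe × σm = 1.29% + 0.2612 × 19.91% = 6.4905%

6.49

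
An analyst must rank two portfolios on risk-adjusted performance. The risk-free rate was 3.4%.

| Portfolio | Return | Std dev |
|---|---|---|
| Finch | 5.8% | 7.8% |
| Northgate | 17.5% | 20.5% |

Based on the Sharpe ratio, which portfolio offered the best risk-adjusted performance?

Finch: Sharpe ratio = (5.8% − 3.4%) / 7.8% = 0.308
Northgate: Sharpe ratio = (17.5% − 3.4%) / 20.5% = 0.688
Highest: Northgate (0.688).

Northgate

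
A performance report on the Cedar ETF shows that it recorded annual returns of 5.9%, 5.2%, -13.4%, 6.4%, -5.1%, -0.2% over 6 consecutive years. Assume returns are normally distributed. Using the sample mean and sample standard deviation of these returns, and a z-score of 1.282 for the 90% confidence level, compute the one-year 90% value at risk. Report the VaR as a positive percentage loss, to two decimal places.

10.26

r̄ = (5.9 + 5.2 − 13.4 + 6.4 − 5.1 − 0.2) / 6 = -0.2000%
Σ(r − r̄)² = (5.9 − (-0.2000))² + (5.2 − (-0.2000))² + (-13.4 − (-0.2000))² + … = 308.1800
σ = √[308.1800 / 5] = 7.8509%
VaR = −(r̄ − z·σ) = −(-0.2000 − 1.282 × 7.8509) = −(-10.2649) = 10.2649%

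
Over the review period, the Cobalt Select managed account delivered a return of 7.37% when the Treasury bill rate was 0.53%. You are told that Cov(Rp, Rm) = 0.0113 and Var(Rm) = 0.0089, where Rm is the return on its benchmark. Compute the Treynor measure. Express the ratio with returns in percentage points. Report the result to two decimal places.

5.39

β = Cov / Var = 0.0113 / 0.0089 = 1.2697
Treynor = (Rp − Rf) / β = (7.37% − 0.53%) / 1.2697 = 6.84 / 1.2697 = 5.3871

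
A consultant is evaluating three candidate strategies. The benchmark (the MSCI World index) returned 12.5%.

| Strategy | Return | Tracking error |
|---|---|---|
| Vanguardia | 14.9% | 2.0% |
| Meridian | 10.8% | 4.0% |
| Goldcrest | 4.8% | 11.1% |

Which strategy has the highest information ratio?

Vanguardia: IR = (14.9% − 12.5%) / 2.0% = 1.200
Meridian: IR = (10.8% − 12.5%) / 4.0% = -0.425
Goldcrest: IR = (4.8% − 12.5%) / 11.1% = -0.694
Highest: Vanguardia (1.200).

Vanguardia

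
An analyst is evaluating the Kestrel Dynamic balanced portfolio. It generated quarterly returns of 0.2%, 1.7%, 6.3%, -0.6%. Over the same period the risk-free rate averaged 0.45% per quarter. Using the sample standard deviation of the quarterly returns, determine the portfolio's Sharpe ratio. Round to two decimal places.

0.47

Mean return r̄ = 7.60 / 4 = 1.9000%
Sample σ = √[Σ(r − r̄)² / 3] = √[28.5400 / 3] = √9.5133 = 3.0844%
Sharpe = (r̄ − rf) / σ = (1.9000 − 0.45) / 3.0844 = 1.4500 / 3.0844 = 0.4701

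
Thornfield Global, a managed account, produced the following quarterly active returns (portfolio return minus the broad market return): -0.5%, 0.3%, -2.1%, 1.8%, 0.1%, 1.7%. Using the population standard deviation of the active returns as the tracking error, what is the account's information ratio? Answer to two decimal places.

Mean return r̄ = 1.30 / 6 = 0.2167%
Population σ = √[Σ(r − r̄)² / 6] = √[10.6083 / 6] = √1.7681 = 1.3297%
IR = r̄ / tracking error = 0.2167 / 1.3297 = 0.1630

0.16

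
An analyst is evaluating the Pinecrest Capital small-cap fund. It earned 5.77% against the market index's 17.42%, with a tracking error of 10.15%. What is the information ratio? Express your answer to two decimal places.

-1.15

IR = (Rp − Rb) / TE = (5.77% − 17.42%) / 10.15% = -11.65% / 10.15% = -1.1478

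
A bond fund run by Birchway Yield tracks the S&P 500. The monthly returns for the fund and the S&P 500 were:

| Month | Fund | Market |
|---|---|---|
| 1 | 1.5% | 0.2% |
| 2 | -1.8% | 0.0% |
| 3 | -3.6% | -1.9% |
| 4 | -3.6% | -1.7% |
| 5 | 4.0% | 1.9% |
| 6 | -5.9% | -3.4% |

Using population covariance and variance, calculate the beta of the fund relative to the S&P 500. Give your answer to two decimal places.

1.88

r̄p = -1.5667%,  r̄m = -0.8167%
Cov = Σ(rp − r̄p)(rm − r̄m) / 6 = 5.5406
Var(rm) = Σ(rm − r̄m)² / 6 = 2.9514
β = Cov / Var = 5.5406 / 2.9514 = 1.8773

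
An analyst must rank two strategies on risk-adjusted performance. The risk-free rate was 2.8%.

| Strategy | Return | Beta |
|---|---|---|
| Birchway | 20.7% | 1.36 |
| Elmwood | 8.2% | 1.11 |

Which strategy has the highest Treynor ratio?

Birchway

Birchway: Treynor = (20.7% − 2.8%) / 1.36 = 13.162
Elmwood: Treynor = (8.2% − 2.8%) / 1.11 = 4.865
Highest: Birchway (13.162).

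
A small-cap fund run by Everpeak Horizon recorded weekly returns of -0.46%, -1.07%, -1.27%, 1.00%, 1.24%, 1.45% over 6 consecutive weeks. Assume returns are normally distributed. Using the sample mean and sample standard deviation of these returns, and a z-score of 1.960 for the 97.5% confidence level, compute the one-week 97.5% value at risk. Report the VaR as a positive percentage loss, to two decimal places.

r̄ = (-0.46 − 1.07 − 1.27 + 1 + 1.24 + 1.45) / 6 = 0.1483%
Σ(r − r̄)² = (-0.46 − 0.1483)² + (-1.07 − 0.1483)² + (-1.27 − 0.1483)² + … = 7.4775
sample σ = √(7.4775 / 5) = √1.4955 = 1.2229%
VaR = −(r̄ − z·σ) = −(0.1483 − 1.960 × 1.2229) = −(-2.2486) = 2.2486%

2.25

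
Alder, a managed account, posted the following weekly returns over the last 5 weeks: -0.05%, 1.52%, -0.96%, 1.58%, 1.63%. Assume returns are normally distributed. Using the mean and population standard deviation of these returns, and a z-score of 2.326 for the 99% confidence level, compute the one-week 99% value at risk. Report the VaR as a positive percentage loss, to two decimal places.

1.72

Mean return r̄ = 3.720 / 5 = 0.7440%
Σ(r − r̄)² = (-0.05 − 0.7440)² + (1.52 − 0.7440)² + … = 5.6201
σ = √[5.6201 / 5] = 1.0602%
VaR = −(r̄ − z·σ) = −(0.7440 − 2.326 × 1.0602) = −(-1.7220) = 1.7220%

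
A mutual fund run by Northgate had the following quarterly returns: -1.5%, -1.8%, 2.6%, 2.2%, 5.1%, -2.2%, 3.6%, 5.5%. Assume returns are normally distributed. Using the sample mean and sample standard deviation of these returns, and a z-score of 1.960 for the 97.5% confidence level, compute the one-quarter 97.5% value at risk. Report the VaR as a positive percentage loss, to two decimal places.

4.44

r̄ = (-1.5 − 1.8 + 2.6 + 2.2 + 5.1 − 2.2 + 3.6 + 5.5) / 8 = 1.6875%
Σ(r − r̄)² = (-1.5 − 1.6875)² + (-1.8 − 1.6875)² + … = 68.3688
sample σ = √(68.3688 / 7) = √9.7670 = 3.1252%
VaR = −(r̄ − z·σ) = −(1.6875 − 1.960 × 3.1252) = −(-4.4379) = 4.4379%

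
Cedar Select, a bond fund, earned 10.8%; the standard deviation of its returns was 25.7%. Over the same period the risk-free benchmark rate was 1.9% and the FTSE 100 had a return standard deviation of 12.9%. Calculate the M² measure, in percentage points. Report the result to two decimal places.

6.37

Sharpe = (Rp − Rf) / σp = (10.8% − 1.9%) / 25.7% = 0.3463
M² = Rf + Sharpe × σm = 1.9% + 0.3463 × 12.9% = 6.3673%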